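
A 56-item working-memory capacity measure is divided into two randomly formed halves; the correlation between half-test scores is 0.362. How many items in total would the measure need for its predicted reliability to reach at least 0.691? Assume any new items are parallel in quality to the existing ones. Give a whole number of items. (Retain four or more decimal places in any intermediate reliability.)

111

r_full = 2(0.362)/(1 + 0.362) = 0.5316
Solve Spearman-Brown for n: n = 0.691(1 − 0.5316) / [0.5316(1 − 0.691)] = 1.9704
Required items = 1.9704 × 56 = 110.34, so 111 items.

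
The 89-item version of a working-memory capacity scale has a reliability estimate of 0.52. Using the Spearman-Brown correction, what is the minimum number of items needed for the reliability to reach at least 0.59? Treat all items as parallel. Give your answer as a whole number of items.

Spearman-Brown solved for the length factor n:
n = r*(1 − r) / [ r (1 − r*) ]
n = [0.59 × 0.48] / [0.52 × 0.41]
n = 0.2832 / 0.2132 ≈ 1.3283
Items needed = n × 89 = 1.3283 × 89 ≈ 118.22 → round up to 119

119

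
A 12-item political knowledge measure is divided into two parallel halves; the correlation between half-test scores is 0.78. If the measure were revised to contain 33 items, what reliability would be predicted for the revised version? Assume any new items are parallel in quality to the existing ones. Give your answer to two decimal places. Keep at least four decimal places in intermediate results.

0.95

Spearman-Brown correction (n = 2): r_full = 2·0.78/(1 + 0.78) = 0.8764
Then adjust to 33 items: n = 33/12 = 2.7500
r_new = n·r_full / (1 + (n − 1)·r_full) = 2.4101 / 2.5337 ≈ 0.9512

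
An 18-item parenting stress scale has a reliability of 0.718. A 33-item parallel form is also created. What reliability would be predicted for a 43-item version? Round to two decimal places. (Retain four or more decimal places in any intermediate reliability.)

Only the ratio of lengths matters: n = 43/18 = 2.3889
r_{43} = n·r / (1 + (n − 1)·r) = 1.7152 / 1.9972 ≈ 0.8588

0.86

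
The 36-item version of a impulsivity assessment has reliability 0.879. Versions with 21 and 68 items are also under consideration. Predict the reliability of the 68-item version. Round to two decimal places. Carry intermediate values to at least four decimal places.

0.93

Only the ratio of lengths matters: n = 68/36 = 1.8889
r_{68} = n·r / (1 + (n − 1)·r) = 1.6603 / 1.7813 ≈ 0.9321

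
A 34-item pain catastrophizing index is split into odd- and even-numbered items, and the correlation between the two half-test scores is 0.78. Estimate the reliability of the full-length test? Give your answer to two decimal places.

The full test is twice the length of either half (n = 2).
r_full = 2r_hh / (1 + r_hh) = 2 × 0.78 / (1 + 0.78)
       = 1.5600 / 1.7800 = 0.8764

0.88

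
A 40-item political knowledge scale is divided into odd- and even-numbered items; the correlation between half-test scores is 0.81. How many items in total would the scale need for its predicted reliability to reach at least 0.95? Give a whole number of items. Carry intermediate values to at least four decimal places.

Corrected full-test reliability: r_full = 2 × 0.81 / (1 + 0.81) ≈ 0.8950
n = r_tgt(1 − r_full) / [r_full(1 − r_tgt)] = 0.95 × 0.1050 / (0.8950 × 0.05) ≈ 2.2291
Required items = 2.2291 × 40 = 89.16, so 90 items.

90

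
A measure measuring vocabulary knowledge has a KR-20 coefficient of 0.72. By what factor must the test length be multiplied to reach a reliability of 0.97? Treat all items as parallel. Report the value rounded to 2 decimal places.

Spearman-Brown solved for the length factor n:
n = r*(1 − r) / [ r (1 − r*) ]
n = 0.97 × (1 − 0.72) / [ 0.72 × (1 − 0.97) ]
n = 0.2716 / 0.0216 ≈ 12.5741

12.57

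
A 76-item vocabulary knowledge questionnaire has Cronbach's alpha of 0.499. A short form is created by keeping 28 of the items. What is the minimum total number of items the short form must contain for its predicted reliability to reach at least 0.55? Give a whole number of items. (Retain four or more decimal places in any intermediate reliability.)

Short-form reliability: n = 28/76 = 0.3684; r_28 = n·r/(1+(n−1)r) ≈ 0.2684
Length factor from the short form to reach 0.55: n' = 0.55(1 − 0.2684) / [0.2684(1 − 0.55)] ≈ 3.3315
Total items = 3.3315 × 28 = 93.28, rounded up to 94.

94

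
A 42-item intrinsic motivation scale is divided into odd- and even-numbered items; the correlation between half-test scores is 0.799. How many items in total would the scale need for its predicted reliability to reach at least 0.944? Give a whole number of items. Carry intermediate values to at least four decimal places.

90

Corrected full-test reliability: r_full = 2 × 0.799 / (1 + 0.799) ≈ 0.8883
n = r_tgt(1 − r_full) / [r_full(1 − r_tgt)] = 0.944 × 0.1117 / (0.8883 × 0.056) ≈ 2.1197
Required items = 2.1197 × 42 = 89.03, so 90 items.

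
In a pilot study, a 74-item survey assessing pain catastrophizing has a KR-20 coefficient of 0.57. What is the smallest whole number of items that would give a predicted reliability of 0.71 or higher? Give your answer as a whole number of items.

Invert Spearman-Brown to solve for n:
n = r_target (1 − r_old) / [ r_old (1 − r_target) ]
n = 0.71(1 − 0.57) / [0.57(1 − 0.71)]
n = 0.3053 / 0.1653 ≈ 1.8469
Items needed = n × 74 = 1.8469 × 74 ≈ 136.67 → round up to 137

137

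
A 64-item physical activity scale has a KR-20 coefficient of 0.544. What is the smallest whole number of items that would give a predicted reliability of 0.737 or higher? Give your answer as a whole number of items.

151

Invert Spearman-Brown to solve for n:
n = r*(1 − r) / [ r (1 − r*) ]
n = 0.737(1 − 0.544) / [0.544(1 − 0.737)]
  = 0.336072 / 0.143072 = 2.3490
So the test needs 2.3490 × 64 ≈ 150.34 items; rounding up, 151.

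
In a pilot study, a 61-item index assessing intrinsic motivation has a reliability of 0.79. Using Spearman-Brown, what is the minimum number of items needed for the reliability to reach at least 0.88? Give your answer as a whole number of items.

n = 0.88(1 − 0.79) / [0.79(1 − 0.88)]
n = 0.1848 / 0.0948 ≈ 1.9494
So the test needs 1.9494 × 61 ≈ 118.91 items; rounding up, 119.

119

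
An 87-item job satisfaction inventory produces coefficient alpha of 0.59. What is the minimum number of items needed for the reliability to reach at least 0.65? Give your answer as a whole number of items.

Invert Spearman-Brown to solve for n:
n = r_target (1 − r_old) / [ r_old (1 − r_target) ]
n = 0.65(1 − 0.59) / [0.59(1 − 0.65)]
  = 0.2665 / 0.2065 = 1.2906
Items needed = n × 87 = 1.2906 × 87 ≈ 112.28 → round up to 113

113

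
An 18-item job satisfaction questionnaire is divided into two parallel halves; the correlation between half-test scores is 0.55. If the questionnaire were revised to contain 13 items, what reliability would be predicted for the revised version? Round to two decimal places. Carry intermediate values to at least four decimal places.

Spearman-Brown correction (n = 2): r_full = 2·0.55/(1 + 0.55) = 0.7097
Length factor from 18 to 13 items: n = 13/18 = 0.7222
r_new = n·r_full / (1 + (n − 1)·r_full) = 0.5125 / 0.8028 ≈ 0.6384

0.64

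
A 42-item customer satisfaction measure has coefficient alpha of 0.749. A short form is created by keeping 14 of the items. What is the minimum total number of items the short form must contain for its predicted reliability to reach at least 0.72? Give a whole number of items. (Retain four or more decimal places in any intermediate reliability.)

Short-form reliability: n = 14/42 = 0.3333; r_14 = n·r/(1+(n−1)r) ≈ 0.4986
Length factor from the short form to reach 0.72: n' = 0.72(1 − 0.4986) / [0.4986(1 − 0.72)] ≈ 2.5859
Total items = 2.5859 × 14 = 36.20, rounded up to 37.

37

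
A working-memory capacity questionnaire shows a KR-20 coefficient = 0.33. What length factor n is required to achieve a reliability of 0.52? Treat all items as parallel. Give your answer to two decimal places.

Rearranging the Spearman-Brown formula for n,
n = r*(1 − r) / [ r (1 − r*) ]
n = [0.52 × 0.67] / [0.33 × 0.48]
  = 0.3484 / 0.1584 = 2.1995

2.20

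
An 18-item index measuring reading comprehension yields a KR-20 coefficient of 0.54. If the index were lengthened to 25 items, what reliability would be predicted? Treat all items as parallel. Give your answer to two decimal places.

Length ratio n = 25/18 = 1.3889
r_new = (1.3889 × 0.54) / (1 + (1.3889 − 1) × 0.54)
r_new = 0.7500 / 1.2100 ≈ 0.6198

0.62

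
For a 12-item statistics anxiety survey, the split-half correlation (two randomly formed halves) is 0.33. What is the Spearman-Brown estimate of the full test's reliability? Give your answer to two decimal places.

0.50

Apply the Spearman-Brown correction with n = 2:
r_full = 2r_hh / (1 + r_hh) = 2 × 0.33 / (1 + 0.33)
r_full = 0.6600 / 1.3300 ≈ 0.4962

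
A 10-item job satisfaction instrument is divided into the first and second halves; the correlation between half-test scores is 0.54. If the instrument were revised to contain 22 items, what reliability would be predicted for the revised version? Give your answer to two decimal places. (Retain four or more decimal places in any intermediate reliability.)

Spearman-Brown correction (n = 2): r_full = 2·0.54/(1 + 0.54) = 0.7013
Length factor from 10 to 22 items: n = 22/10 = 2.2000
r_new = n·r_full / (1 + (n − 1)·r_full) = 1.5429 / 1.8416 ≈ 0.8378

0.84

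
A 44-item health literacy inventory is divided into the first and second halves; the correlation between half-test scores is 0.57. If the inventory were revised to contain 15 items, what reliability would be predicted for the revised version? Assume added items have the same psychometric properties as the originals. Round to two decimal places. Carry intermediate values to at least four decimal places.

0.47

First correct the split-half correlation to full-test reliability: r_full = 2 × 0.57 / (1 + 0.57) ≈ 0.7261
Length factor from 44 to 15 items: n = 15/44 = 0.3409
r_new = n·r_full / (1 + (n − 1)·r_full) = 0.2475 / 0.5214 ≈ 0.4747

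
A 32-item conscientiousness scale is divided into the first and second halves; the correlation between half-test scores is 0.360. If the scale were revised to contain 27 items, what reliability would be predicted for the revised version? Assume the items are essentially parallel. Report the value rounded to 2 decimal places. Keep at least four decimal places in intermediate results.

Full-test reliability from the split-half r: r_full = 2(0.360)/(1 + 0.360) = 0.5294
Length factor from 32 to 27 items: n = 27/32 = 0.8438
r_new = n·r_full / (1 + (n − 1)·r_full) = 0.4467 / 0.9173 ≈ 0.4870

0.49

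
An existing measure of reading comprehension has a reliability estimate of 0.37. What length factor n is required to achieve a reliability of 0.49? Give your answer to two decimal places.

n = [0.49 × 0.63] / [0.37 × 0.51]
n = 0.3087 / 0.1887 ≈ 1.6359

1.64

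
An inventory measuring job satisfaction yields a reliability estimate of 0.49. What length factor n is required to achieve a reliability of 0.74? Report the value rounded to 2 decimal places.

n = 0.74(1 − 0.49) / [0.49(1 − 0.74)]
  = 0.3774 / 0.1274 = 2.9623

2.96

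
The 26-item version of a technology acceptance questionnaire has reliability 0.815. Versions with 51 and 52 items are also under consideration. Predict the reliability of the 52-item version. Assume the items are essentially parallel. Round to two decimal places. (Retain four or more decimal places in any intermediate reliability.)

0.90

Only the ratio of lengths matters: n = 52/26 = 2.0000
r_{52} = n·r / (1 + (n − 1)·r) = 1.6300 / 1.8150 ≈ 0.8981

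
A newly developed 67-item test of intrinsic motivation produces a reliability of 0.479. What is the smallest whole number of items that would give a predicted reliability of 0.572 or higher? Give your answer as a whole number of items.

n = 0.572(1 − 0.479) / [0.479(1 − 0.572)]
n = 0.298012 / 0.205012 ≈ 1.4536
So the test needs 1.4536 × 67 ≈ 97.39 items; rounding up, 98.

98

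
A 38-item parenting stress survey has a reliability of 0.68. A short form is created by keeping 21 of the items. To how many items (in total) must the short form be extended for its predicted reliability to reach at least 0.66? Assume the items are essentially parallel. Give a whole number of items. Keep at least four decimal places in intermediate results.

35

First, r for the 21-item form: n = 21/38 = 0.5526, so r_21 = 0.5526·0.68/(1 + (0.5526 − 1)·0.68) = 0.5401
Then solve for n' with r_old = 0.5401, r_target = 0.66: n' = 0.66(1 − 0.5401)/[0.5401(1 − 0.66)] = 1.6529
Items = 1.6529 × 21 ≈ 34.71 → 35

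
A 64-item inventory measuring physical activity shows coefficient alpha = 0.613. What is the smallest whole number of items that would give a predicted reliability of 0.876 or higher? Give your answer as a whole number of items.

Rearranging the Spearman-Brown formula for n,
n = r*(1 − r) / [ r (1 − r*) ]
n = 0.876 × (1 − 0.613) / [ 0.613 × (1 − 0.876) ]
  = 0.339012 / 0.076012 = 4.4600
Items needed = n × 64 = 4.4600 × 64 ≈ 285.44 → round up to 286

286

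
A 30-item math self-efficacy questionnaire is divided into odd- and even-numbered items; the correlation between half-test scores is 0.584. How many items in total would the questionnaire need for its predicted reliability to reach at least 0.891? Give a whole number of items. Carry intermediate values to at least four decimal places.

88

r_full = 2(0.584)/(1 + 0.584) = 0.7374
Solve Spearman-Brown for n: n = 0.891(1 − 0.7374) / [0.7374(1 − 0.891)] = 2.9110
Required items = 2.9110 × 30 = 87.33, so 88 items.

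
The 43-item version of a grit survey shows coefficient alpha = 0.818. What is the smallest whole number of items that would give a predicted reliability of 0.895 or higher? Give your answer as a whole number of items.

82

Spearman-Brown solved for the length factor n:
n = r*(1 − r) / [ r (1 − r*) ]
n = [0.895 × 0.182] / [0.818 × 0.105]
  = 0.162890 / 0.085890 = 1.8965
Items needed = n × 43 = 1.8965 × 43 ≈ 81.55 → round up to 82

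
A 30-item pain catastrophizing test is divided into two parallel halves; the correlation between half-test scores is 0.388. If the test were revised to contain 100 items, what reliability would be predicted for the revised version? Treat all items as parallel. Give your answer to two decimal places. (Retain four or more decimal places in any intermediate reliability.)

0.81

Spearman-Brown correction (n = 2): r_full = 2·0.388/(1 + 0.388) = 0.5591
Length factor from 30 to 100 items: n = 100/30 = 3.3333
r_new = n·r_full / (1 + (n − 1)·r_full) = 1.8636 / 2.3045 ≈ 0.8087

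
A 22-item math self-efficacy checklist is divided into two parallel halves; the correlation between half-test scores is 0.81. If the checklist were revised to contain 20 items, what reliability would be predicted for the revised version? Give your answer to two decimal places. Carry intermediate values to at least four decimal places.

Full-test reliability from the split-half r: r_full = 2(0.81)/(1 + 0.81) = 0.8950
Length factor from 22 to 20 items: n = 20/22 = 0.9091
r_new = n·r_full / (1 + (n − 1)·r_full) = 0.8136 / 0.9186 ≈ 0.8857

0.89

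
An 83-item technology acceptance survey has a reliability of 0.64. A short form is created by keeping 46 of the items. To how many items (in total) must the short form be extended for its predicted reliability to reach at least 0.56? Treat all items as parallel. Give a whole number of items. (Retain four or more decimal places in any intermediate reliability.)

Short-form reliability: n = 46/83 = 0.5542; r_46 = n·r/(1+(n−1)r) ≈ 0.4963
Then solve for n' with r_old = 0.4963, r_target = 0.56: n' = 0.56(1 − 0.4963)/[0.4963(1 − 0.56)] = 1.2917
Total items = 1.2917 × 46 = 59.42, rounded up to 60.

60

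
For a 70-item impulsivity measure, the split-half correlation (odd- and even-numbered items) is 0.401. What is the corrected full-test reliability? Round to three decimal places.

Each half is half the length of the full test, so the full test is n = 2 times a half.
r_full = 2r_hh / (1 + r_hh) = 2 × 0.401 / (1 + 0.401)
       = 0.8020 / 1.4010 = 0.5724

0.572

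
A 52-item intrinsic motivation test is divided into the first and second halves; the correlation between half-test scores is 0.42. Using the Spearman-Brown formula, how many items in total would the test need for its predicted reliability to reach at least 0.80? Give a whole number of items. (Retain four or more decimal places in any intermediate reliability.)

r_full = 2(0.42)/(1 + 0.42) = 0.5915
n = r_tgt(1 − r_full) / [r_full(1 − r_tgt)] = 0.80 × 0.4085 / (0.5915 × 0.20) ≈ 2.7625
Required items = 2.7625 × 52 = 143.65, so 144 items.

144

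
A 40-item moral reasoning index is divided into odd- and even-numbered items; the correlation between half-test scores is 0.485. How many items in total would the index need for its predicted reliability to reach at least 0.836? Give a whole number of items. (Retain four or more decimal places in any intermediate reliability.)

r_full = 2(0.485)/(1 + 0.485) = 0.6532
n = r_tgt(1 − r_full) / [r_full(1 − r_tgt)] = 0.836 × 0.3468 / (0.6532 × 0.164) ≈ 2.7064
Items = 2.7064 × 40 ≈ 108.26 → 109

109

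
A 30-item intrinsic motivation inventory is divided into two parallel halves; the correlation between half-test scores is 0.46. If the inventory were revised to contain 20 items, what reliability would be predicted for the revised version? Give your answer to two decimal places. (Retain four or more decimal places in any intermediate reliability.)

Full-test reliability from the split-half r: r_full = 2(0.46)/(1 + 0.46) = 0.6301
Length factor from 30 to 20 items: n = 20/30 = 0.6667
r_new = n·r_full / (1 + (n − 1)·r_full) = 0.4201 / 0.7900 ≈ 0.5318

0.53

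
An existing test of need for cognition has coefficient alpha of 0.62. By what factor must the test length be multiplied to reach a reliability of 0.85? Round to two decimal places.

3.47

Invert Spearman-Brown to solve for n:
n = r_target (1 − r_old) / [ r_old (1 − r_target) ]
n = 0.85(1 − 0.62) / [0.62(1 − 0.85)]
  = 0.3230 / 0.0930 = 3.4731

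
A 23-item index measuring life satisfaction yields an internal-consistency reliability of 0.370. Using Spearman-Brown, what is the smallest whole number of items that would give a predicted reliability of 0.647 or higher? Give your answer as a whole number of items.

72

Spearman-Brown solved for the length factor n:
n = r_target (1 − r_old) / [ r_old (1 − r_target) ]
n = [0.647 × 0.630] / [0.370 × 0.353]
  = 0.407610 / 0.130610 = 3.1208
3.1208 × 23 = 71.78 → 72 items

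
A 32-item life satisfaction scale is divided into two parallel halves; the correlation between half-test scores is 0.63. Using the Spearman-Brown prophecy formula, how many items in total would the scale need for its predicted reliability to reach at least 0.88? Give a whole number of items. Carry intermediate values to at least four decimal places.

69

Corrected full-test reliability: r_full = 2 × 0.63 / (1 + 0.63) ≈ 0.7730
n = r_tgt(1 − r_full) / [r_full(1 − r_tgt)] = 0.88 × 0.2270 / (0.7730 × 0.12) ≈ 2.1535
Required items = 2.1535 × 32 = 68.91, so 69 items.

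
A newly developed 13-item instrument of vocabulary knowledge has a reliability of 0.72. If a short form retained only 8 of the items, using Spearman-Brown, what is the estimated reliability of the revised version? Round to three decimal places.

0.613

Length ratio n = 8/13 = 0.6154
r_new = (0.6154 × 0.72) / (1 + (0.6154 − 1) × 0.72)
r_new = 0.4431 / 0.7231 ≈ 0.6128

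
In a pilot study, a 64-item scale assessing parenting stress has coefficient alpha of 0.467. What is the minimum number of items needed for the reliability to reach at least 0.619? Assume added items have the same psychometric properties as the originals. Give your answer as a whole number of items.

119

Spearman-Brown solved for the length factor n:
n = r_target (1 − r_old) / [ r_old (1 − r_target) ]
n = 0.619(1 − 0.467) / [0.467(1 − 0.619)]
n = 0.329927 / 0.177927 ≈ 1.8543
Items needed = n × 64 = 1.8543 × 64 ≈ 118.68 → round up to 119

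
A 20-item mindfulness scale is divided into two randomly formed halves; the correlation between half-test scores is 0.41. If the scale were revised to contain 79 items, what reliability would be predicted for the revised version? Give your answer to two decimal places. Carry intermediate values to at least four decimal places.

0.85

Spearman-Brown correction (n = 2): r_full = 2·0.41/(1 + 0.41) = 0.5816
Length factor from 20 to 79 items: n = 79/20 = 3.9500
r_new = n·r_full / (1 + (n − 1)·r_full) = 2.2973 / 2.7157 ≈ 0.8459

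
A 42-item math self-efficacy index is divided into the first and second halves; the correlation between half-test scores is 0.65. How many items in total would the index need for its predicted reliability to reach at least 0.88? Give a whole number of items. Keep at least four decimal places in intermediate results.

83

r_full = 2(0.65)/(1 + 0.65) = 0.7879
Solve Spearman-Brown for n: n = 0.88(1 − 0.7879) / [0.7879(1 − 0.88)] = 1.9741
Required items = 1.9741 × 42 = 82.91, so 83 items.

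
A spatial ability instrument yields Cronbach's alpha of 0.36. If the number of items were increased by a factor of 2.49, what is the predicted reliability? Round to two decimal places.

Apply the Spearman-Brown prophecy formula, r' = nr / [1 + (n − 1)r]:
r_new = 2.49·0.36 / [1 + (2.49 − 1)·0.36]
r_new = 0.8964 / 1.5364 ≈ 0.5834

0.58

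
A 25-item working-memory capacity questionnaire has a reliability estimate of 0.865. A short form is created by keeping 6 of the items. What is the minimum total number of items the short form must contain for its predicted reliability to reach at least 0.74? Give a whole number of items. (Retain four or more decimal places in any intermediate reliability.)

12

Short-form reliability: n = 6/25 = 0.2400; r_6 = n·r/(1+(n−1)r) ≈ 0.6060
Length factor from the short form to reach 0.74: n' = 0.74(1 − 0.6060) / [0.6060(1 − 0.74)] ≈ 1.8505
Items = 1.8505 × 6 ≈ 11.10 → 12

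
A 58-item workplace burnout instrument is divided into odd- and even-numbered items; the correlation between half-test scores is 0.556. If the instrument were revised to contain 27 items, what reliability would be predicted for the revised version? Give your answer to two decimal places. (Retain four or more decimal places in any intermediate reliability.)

First correct the split-half correlation to full-test reliability: r_full = 2 × 0.556 / (1 + 0.556) ≈ 0.7147
Then adjust to 27 items: n = 27/58 = 0.4655
r_new = n·r_full / (1 + (n − 1)·r_full) = 0.3327 / 0.6180 ≈ 0.5383

0.54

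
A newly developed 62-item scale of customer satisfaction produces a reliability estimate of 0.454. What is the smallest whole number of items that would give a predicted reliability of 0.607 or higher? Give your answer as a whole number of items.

116

Rearranging the Spearman-Brown formula for n,
n = r_target (1 − r_old) / [ r_old (1 − r_target) ]
n = 0.607 × (1 − 0.454) / [ 0.454 × (1 − 0.607) ]
n = 0.331422 / 0.178422 ≈ 1.8575
1.8575 × 62 = 115.16 → 116 items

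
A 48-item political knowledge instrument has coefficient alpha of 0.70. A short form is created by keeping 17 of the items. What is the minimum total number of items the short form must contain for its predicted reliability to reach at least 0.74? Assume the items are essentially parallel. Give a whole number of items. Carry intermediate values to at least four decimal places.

59

First, r for the 17-item form: n = 17/48 = 0.3542, so r_17 = 0.3542·0.70/(1 + (0.3542 − 1)·0.70) = 0.4525
Length factor from the short form to reach 0.74: n' = 0.74(1 − 0.4525) / [0.4525(1 − 0.74)] ≈ 3.4437
Items = 3.4437 × 17 ≈ 58.54 → 59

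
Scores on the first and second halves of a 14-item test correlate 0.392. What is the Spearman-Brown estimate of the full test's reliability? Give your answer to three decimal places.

0.563

r_full = 2(0.392) / (1 + 0.392)
       = 0.7840 / 1.3920 = 0.5632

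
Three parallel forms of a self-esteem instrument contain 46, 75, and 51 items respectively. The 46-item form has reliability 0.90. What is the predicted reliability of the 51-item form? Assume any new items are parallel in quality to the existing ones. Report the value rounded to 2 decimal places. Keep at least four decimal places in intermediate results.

The 75-item form is not needed; work directly from the 46-item form with n = 51/46 = 1.1087.
r_{51} = n·r / (1 + (n − 1)·r) = 0.9978 / 1.0978 ≈ 0.9089

0.91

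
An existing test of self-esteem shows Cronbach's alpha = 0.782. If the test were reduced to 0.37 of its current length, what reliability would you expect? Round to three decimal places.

r_new = (0.37 × 0.782) / (1 + (0.37 − 1) × 0.782)
r_new = 0.2893 / 0.5073 ≈ 0.5703

0.570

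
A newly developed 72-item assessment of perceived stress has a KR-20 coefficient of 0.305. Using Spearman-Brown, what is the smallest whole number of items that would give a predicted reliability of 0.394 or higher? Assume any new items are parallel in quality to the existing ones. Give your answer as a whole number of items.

Invert Spearman-Brown to solve for n:
n = r_target (1 − r_old) / [ r_old (1 − r_target) ]
n = 0.394 × (1 − 0.305) / [ 0.305 × (1 − 0.394) ]
  = 0.273830 / 0.184830 = 1.4815
So the test needs 1.4815 × 72 ≈ 106.67 items; rounding up, 107.

107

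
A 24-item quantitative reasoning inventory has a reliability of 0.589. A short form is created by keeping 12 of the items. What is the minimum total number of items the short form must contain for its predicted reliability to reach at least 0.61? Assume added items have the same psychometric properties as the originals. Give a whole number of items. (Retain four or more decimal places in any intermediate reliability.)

27

First, r for the 12-item form: n = 12/24 = 0.5000, so r_12 = 0.5000·0.589/(1 + (0.5000 − 1)·0.589) = 0.4174
Length factor from the short form to reach 0.61: n' = 0.61(1 − 0.4174) / [0.4174(1 − 0.61)] ≈ 2.1831
Total items = 2.1831 × 12 = 26.20, rounded up to 27.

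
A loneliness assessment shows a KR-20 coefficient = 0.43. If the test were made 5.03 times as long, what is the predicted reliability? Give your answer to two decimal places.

0.79

Spearman-Brown: r_new = n·r / (1 + (n − 1)·r)
r_new = 5.03·0.43 / [1 + (5.03 − 1)·0.43]
r_new = 2.1629 / 2.7329 ≈ 0.7914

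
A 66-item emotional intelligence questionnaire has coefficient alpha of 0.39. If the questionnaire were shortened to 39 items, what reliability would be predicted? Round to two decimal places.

0.27

Length ratio n = 39/66 = 0.5909
r_new = 0.5909·0.39 / [1 + (0.5909 − 1)·0.39]
r_new = 0.2305 / 0.8405 ≈ 0.2742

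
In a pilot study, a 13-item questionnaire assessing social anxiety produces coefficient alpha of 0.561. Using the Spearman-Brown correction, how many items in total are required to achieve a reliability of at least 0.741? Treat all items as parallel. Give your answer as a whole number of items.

30

Spearman-Brown solved for the length factor n:
n = r_target (1 − r_old) / [ r_old (1 − r_target) ]
n = [0.741 × 0.439] / [0.561 × 0.259]
  = 0.325299 / 0.145299 = 2.2388
Items needed = n × 13 = 2.2388 × 13 ≈ 29.10 → round up to 30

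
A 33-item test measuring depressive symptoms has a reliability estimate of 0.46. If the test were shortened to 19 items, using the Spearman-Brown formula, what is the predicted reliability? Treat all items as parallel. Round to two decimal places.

n = 19/33 = 0.5758
r_new = (0.5758 × 0.46) / (1 + (0.5758 − 1) × 0.46)
     = 0.2649 / 0.8049 = 0.3291

0.33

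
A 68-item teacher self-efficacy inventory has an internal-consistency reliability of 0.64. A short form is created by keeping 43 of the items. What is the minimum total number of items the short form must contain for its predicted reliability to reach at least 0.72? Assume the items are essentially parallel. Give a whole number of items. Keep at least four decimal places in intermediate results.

Short-form reliability: n = 43/68 = 0.6324; r_43 = n·r/(1+(n−1)r) ≈ 0.5292
Length factor from the short form to reach 0.72: n' = 0.72(1 − 0.5292) / [0.5292(1 − 0.72)] ≈ 2.2877
Items = 2.2877 × 43 ≈ 98.37 → 99

99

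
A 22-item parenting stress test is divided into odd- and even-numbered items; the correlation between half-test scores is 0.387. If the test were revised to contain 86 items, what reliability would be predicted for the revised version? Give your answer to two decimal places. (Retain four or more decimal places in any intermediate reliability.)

Spearman-Brown correction (n = 2): r_full = 2·0.387/(1 + 0.387) = 0.5580
Then adjust to 86 items: n = 86/22 = 3.9091
r_new = n·r_full / (1 + (n − 1)·r_full) = 2.1813 / 2.6233 ≈ 0.8315

0.83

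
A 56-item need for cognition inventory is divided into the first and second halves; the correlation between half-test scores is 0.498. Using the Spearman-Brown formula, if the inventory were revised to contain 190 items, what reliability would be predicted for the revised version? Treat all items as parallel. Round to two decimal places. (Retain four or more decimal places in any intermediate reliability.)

0.87

Full-test reliability from the split-half r: r_full = 2(0.498)/(1 + 0.498) = 0.6649
Length factor from 56 to 190 items: n = 190/56 = 3.3929
r_new = n·r_full / (1 + (n − 1)·r_full) = 2.2559 / 2.5910 ≈ 0.8707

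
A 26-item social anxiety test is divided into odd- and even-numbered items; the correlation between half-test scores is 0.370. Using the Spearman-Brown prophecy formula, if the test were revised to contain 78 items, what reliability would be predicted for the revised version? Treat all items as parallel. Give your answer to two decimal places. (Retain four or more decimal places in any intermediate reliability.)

0.78

First correct the split-half correlation to full-test reliability: r_full = 2 × 0.370 / (1 + 0.370) ≈ 0.5401
Then adjust to 78 items: n = 78/26 = 3.0000
r_new = n·r_full / (1 + (n − 1)·r_full) = 1.6203 / 2.0802 ≈ 0.7789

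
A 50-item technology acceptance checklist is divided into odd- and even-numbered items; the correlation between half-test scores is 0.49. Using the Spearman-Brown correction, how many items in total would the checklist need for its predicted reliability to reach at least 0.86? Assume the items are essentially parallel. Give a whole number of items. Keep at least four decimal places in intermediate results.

Corrected full-test reliability: r_full = 2 × 0.49 / (1 + 0.49) ≈ 0.6577
n = r_tgt(1 − r_full) / [r_full(1 − r_tgt)] = 0.86 × 0.3423 / (0.6577 × 0.14) ≈ 3.1971
Items = 3.1971 × 50 ≈ 159.85 → 160

160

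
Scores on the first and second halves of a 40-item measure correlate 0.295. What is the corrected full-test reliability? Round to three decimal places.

Apply the Spearman-Brown correction with n = 2:
r_full = 2(0.295) / (1 + 0.295)
       = 0.5900 / 1.2950 = 0.4556

0.456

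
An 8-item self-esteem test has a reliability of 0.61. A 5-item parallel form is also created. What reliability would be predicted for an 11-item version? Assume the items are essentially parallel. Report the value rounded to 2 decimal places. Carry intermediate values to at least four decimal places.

0.68

Only the ratio of lengths matters: n = 11/8 = 1.3750
r_{11} = n·r / (1 + (n − 1)·r) = 0.8387 / 1.2288 ≈ 0.6825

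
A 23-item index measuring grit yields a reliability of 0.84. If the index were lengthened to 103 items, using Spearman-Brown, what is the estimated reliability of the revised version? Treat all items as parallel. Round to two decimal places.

0.96

n = 103/23 = 4.4783
Spearman-Brown: r_new = n·r / (1 + (n − 1)·r)
r_new = 4.4783·0.84 / [1 + (4.4783 − 1)·0.84]
     = 3.7618 / 3.9218 = 0.9592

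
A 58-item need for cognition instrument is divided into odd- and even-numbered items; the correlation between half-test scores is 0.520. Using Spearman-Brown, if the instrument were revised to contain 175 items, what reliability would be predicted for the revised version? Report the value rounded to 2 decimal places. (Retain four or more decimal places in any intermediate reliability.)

Full-test reliability from the split-half r: r_full = 2(0.520)/(1 + 0.520) = 0.6842
Then adjust to 175 items: n = 175/58 = 3.0172
r_new = n·r_full / (1 + (n − 1)·r_full) = 2.0644 / 2.3802 ≈ 0.8673

0.87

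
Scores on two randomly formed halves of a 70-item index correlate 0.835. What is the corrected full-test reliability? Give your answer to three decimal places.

r_full = 2(0.835) / (1 + 0.835)
r_full = 1.6700 / 1.8350 ≈ 0.9101

0.910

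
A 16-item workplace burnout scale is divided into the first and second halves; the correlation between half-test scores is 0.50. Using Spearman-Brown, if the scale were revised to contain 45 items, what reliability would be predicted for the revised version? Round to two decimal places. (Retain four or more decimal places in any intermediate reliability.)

0.85

Full-test reliability from the split-half r: r_full = 2(0.50)/(1 + 0.50) = 0.6667
Then adjust to 45 items: n = 45/16 = 2.8125
r_new = n·r_full / (1 + (n − 1)·r_full) = 1.8751 / 2.2084 ≈ 0.8491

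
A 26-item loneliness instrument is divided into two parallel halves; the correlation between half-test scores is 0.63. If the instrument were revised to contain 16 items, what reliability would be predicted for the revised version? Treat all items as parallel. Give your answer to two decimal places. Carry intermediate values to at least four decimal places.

Spearman-Brown correction (n = 2): r_full = 2·0.63/(1 + 0.63) = 0.7730
Length factor from 26 to 16 items: n = 16/26 = 0.6154
r_new = n·r_full / (1 + (n − 1)·r_full) = 0.4757 / 0.7027 ≈ 0.6770

0.68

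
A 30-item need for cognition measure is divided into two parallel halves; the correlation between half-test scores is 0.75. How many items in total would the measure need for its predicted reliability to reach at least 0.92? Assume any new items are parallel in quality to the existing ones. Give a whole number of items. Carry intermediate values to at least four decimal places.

Corrected full-test reliability: r_full = 2 × 0.75 / (1 + 0.75) ≈ 0.8571
Solve Spearman-Brown for n: n = 0.92(1 − 0.8571) / [0.8571(1 − 0.92)] = 1.9173
Items = 1.9173 × 30 ≈ 57.52 → 58

58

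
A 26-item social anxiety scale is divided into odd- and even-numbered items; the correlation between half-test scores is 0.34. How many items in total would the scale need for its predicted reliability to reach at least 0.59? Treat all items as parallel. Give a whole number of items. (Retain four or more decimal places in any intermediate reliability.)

Corrected full-test reliability: r_full = 2 × 0.34 / (1 + 0.34) ≈ 0.5075
n = r_tgt(1 − r_full) / [r_full(1 − r_tgt)] = 0.59 × 0.4925 / (0.5075 × 0.41) ≈ 1.3965
Required items = 1.3965 × 26 = 36.31, so 37 items.

37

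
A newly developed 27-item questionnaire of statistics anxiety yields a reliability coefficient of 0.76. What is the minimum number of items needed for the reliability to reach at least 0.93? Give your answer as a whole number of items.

Invert Spearman-Brown to solve for n:
n = r_target (1 − r_old) / [ r_old (1 − r_target) ]
n = 0.93 × (1 − 0.76) / [ 0.76 × (1 − 0.93) ]
n = 0.2232 / 0.0532 ≈ 4.1955
Items needed = n × 27 = 4.1955 × 27 ≈ 113.28 → round up to 114

114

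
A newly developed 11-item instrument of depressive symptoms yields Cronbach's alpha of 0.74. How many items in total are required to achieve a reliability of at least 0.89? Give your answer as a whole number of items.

Invert Spearman-Brown to solve for n:
n = r_target (1 − r_old) / [ r_old (1 − r_target) ]
n = 0.89 × (1 − 0.74) / [ 0.74 × (1 − 0.89) ]
n = 0.2314 / 0.0814 ≈ 2.8428
Items needed = n × 11 = 2.8428 × 11 ≈ 31.27 → round up to 32

32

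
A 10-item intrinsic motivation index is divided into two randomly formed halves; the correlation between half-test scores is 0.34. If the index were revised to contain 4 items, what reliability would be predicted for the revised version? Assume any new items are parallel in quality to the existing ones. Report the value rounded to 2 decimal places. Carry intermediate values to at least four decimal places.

0.29

Spearman-Brown correction (n = 2): r_full = 2·0.34/(1 + 0.34) = 0.5075
Then adjust to 4 items: n = 4/10 = 0.4000
r_new = n·r_full / (1 + (n − 1)·r_full) = 0.2030 / 0.6955 ≈ 0.2919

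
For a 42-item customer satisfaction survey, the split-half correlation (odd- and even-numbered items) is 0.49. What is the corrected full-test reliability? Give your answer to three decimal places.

Each half is half the length of the full test, so the full test is n = 2 times a half.
r_full = 2(0.49) / (1 + 0.49)
r_full = 0.9800 / 1.4900 ≈ 0.6577

0.658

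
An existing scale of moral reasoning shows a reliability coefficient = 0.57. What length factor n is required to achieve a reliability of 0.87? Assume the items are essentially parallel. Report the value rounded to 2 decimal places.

Rearranging the Spearman-Brown formula for n,
n = r_target (1 − r_old) / [ r_old (1 − r_target) ]
n = 0.87 × (1 − 0.57) / [ 0.57 × (1 − 0.87) ]
  = 0.3741 / 0.0741 = 5.0486

5.05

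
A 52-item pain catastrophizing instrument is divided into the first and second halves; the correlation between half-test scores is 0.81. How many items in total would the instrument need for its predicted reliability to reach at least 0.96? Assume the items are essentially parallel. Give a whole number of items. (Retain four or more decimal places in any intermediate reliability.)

r_full = 2(0.81)/(1 + 0.81) = 0.8950
n = r_tgt(1 − r_full) / [r_full(1 − r_tgt)] = 0.96 × 0.1050 / (0.8950 × 0.04) ≈ 2.8156
Required items = 2.8156 × 52 = 146.41, so 147 items.

147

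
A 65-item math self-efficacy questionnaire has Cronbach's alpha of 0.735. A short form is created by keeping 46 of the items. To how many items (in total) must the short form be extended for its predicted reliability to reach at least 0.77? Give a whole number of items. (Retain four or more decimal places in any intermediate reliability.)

79

First, r for the 46-item form: n = 46/65 = 0.7077, so r_46 = 0.7077·0.735/(1 + (0.7077 − 1)·0.735) = 0.6625
Length factor from the short form to reach 0.77: n' = 0.77(1 − 0.6625) / [0.6625(1 − 0.77)] ≈ 1.7055
Items = 1.7055 × 46 ≈ 78.45 → 79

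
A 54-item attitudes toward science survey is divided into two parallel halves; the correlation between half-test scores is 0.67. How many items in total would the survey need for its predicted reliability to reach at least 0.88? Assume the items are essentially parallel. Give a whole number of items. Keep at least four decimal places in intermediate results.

r_full = 2(0.67)/(1 + 0.67) = 0.8024
n = r_tgt(1 − r_full) / [r_full(1 − r_tgt)] = 0.88 × 0.1976 / (0.8024 × 0.12) ≈ 1.8059
Items = 1.8059 × 54 ≈ 97.52 → 98

98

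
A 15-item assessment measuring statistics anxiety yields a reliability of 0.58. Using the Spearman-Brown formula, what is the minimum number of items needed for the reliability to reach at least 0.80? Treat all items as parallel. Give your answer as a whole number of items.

Spearman-Brown solved for the length factor n:
n = r*(1 − r) / [ r (1 − r*) ]
n = 0.80(1 − 0.58) / [0.58(1 − 0.80)]
  = 0.3360 / 0.1160 = 2.8966
2.8966 × 15 = 43.45 → 44 items

44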